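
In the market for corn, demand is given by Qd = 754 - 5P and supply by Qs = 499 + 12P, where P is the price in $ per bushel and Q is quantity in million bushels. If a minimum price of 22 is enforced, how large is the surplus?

At P = 22: Qd = 644 and Qs = 763.
Surplus = Qs - Qd = 763 - 644 = 119.

Surplus = 119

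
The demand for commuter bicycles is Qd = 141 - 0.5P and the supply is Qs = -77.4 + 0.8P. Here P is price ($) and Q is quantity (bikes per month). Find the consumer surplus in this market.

Equating demand and supply, 141 - 0.5P = -77.4 + 0.8P gives 1.3P = 218.4, so P* = 168.
Plugging P* into demand: Q* = 141 - 0.5(168) = 57.
Demand choke price (Qd = 0): P = 141/0.5 = 282. Consumer surplus = ½ × (282 - 168) × 57 = 3249.

Consumer surplus = 3249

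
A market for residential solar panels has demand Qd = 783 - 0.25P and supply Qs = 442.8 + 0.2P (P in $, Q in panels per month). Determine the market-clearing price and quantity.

P* = 756, Q* = 594

Set Qd = Qs: 783 - 0.25P = 442.8 + 0.2P, so 340.2 = 0.45P and P* = 756.
Substitute back: Q* = 783 - 0.25(756) = 594.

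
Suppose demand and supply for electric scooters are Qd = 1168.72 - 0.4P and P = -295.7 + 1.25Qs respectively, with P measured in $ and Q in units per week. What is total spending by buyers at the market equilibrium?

Total spending by buyers = 666494.4

Rewriting in direct form: Qs = 236.56 + 0.8P.
Set Qd = Qs: 1168.72 - 0.4P = 236.56 + 0.8P, so 932.16 = 1.2P and P* = 776.8.
Plugging P* into demand: Q* = 1168.72 - 0.4(776.8) = 858.
Total spending by buyers = P* × Q* = 776.8 × 858 = 666494.4.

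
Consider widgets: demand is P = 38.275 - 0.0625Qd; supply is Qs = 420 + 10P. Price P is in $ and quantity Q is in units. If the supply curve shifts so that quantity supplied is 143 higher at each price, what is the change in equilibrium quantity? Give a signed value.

ΔQ = 88

Inverting to quantity form: Qd = 612.4 - 16P.
Set Qd = Qs: 612.4 - 16P = 420 + 10P, so 192.4 = 26P and P* = 7.4.
Then Q* = 612.4 - 16(7.4) = 494.
After the shift, supply is Qs = 563 + 10P.
The new intersection has 49.4 = 26P, i.e. P = 1.9, Q = 582.
ΔQ = 582 - 494 = 88.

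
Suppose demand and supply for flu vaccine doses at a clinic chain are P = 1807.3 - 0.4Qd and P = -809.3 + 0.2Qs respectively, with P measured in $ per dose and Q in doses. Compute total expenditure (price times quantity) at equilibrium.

Solving each curve for Q: Qd = 4518.25 - 2.5P and Qs = 4046.5 + 5P.
At equilibrium Qd = Qs, so 4518.25 - 2.5P = 4046.5 + 5P; collecting terms, 471.75 = 7.5P and P* = 62.9.
Plugging P* into demand: Q* = 4518.25 - 2.5(62.9) = 4361.
Total expenditure = P* × Q* = 62.9 × 4361 = 274306.9.

Total expenditure = 274306.9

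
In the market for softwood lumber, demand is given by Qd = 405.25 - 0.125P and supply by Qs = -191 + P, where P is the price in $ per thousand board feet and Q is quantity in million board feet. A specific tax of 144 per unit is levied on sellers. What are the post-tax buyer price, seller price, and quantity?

With a tax of 144 on sellers, they supply based on the net price P_s = P_b - 144, so Qs = -335 + P_b.
Market clearing requires 405.25 - 0.125P_b = -335 + P_b; hence 740.25 = 1.125P_b and P_b = 658.
So P_s = 514 and the quantity traded is Q = 405.25 - 0.125(658) = 323.

P_b = 658, P_s = 514, Q = 323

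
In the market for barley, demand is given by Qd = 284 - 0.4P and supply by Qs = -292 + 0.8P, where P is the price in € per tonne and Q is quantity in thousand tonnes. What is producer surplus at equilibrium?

Producer surplus = 5290

At equilibrium Qd = Qs, so 284 - 0.4P = -292 + 0.8P; collecting terms, 576 = 1.2P and P* = 480.
Then Q* = 284 - 0.4(480) = 92.
Supply choke price (Qs = 0): P = 365. Producer surplus = ½ × (480 - 365) × 92 = 5290.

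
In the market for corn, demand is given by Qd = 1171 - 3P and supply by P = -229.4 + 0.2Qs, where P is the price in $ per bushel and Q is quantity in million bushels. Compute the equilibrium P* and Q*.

P* = 3, Q* = 1162

In direct form, Qs = 1147 + 5P.
The market clears where 1171 - 3P = 1147 + 5P. Rearranging, 8P = 24, hence P* = 3.
Then Q* = 1171 - 3(3) = 1162.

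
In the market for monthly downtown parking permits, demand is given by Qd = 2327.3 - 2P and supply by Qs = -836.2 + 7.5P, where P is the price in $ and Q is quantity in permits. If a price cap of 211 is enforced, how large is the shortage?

Evaluating both curves at the ceiling price 211 gives Qd = 1905.3, Qs = 746.3.
Shortage = Qd - Qs = 1905.3 - 746.3 = 1159.

Shortage = 1159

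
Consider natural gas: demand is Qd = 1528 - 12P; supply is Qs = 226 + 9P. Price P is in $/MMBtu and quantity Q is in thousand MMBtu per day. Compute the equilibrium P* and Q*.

At equilibrium Qd = Qs, so 1528 - 12P = 226 + 9P; collecting terms, 1302 = 21P and P* = 62.
Substitute back: Q* = 1528 - 12(62) = 784.

P* = 62, Q* = 784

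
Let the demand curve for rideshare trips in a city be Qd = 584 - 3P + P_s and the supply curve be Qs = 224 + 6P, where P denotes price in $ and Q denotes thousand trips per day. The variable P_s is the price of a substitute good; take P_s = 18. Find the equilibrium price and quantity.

P* = 42, Q* = 476

With P_s = 18, demand is Qd = 602 - 3P.
At equilibrium Qd = Qs, so 602 - 3P = 224 + 6P; collecting terms, 378 = 9P and P* = 42.
Plugging P* into demand: Q* = 602 - 3(42) = 476.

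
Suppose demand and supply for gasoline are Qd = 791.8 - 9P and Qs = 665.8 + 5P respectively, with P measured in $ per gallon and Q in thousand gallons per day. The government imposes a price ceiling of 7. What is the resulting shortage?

With P fixed at 7, quantity demanded is 728.8 and quantity supplied is 700.8.
Shortage = Qd - Qs = 728.8 - 700.8 = 28.

Shortage = 28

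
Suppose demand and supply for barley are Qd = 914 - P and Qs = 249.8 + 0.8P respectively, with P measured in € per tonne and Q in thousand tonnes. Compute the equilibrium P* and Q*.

Equating demand and supply, 914 - P = 249.8 + 0.8P gives 1.8P = 664.2, so P* = 369.
Plugging P* into demand: Q* = 914 - 369 = 545.

P* = 369, Q* = 545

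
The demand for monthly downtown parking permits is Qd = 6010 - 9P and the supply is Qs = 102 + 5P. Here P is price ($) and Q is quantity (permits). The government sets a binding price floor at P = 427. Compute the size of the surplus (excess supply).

Surplus = 70

At P = 427: Qd = 2167 and Qs = 2237.
Surplus = Qs - Qd = 2237 - 2167 = 70.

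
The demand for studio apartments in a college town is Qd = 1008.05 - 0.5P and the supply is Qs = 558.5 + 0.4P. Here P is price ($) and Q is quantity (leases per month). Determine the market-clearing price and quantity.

Set Qd = Qs: 1008.05 - 0.5P = 558.5 + 0.4P, so 449.55 = 0.9P and P* = 499.5.
From the demand curve, Q* = 1008.05 - 0.5(499.5) = 758.3.

P* = 499.5, Q* = 758.3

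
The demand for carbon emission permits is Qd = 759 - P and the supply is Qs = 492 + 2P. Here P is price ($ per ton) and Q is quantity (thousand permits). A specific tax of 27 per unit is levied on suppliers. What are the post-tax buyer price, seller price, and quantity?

P_b = 107, P_s = 80, Q = 652

With a tax of 27 on suppliers, they supply based on the net price P_s = P_b - 27, so Qs = 438 + 2P_b.
Market clearing requires 759 - P_b = 438 + 2P_b; hence 321 = 3P_b and P_b = 107.
So P_s = 80 and the quantity traded is Q = 759 - 107 = 652.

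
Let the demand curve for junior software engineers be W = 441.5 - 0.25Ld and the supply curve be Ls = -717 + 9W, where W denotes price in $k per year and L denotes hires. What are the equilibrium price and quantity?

Solving each curve for L: Ld = 1766 - 4W.
Equating demand and supply, 1766 - 4W = -717 + 9W gives 13W = 2483, so W* = 191.
Then L* = 1766 - 4(191) = 1002.

W* = 191, L* = 1002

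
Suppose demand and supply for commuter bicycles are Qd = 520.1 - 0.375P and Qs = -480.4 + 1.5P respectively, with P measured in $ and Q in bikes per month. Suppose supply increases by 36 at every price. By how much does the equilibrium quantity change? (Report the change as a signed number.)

Set Qd = Qs: 520.1 - 0.375P = -480.4 + 1.5P, so 1000.5 = 1.875P and P* = 533.6.
Then Q* = 520.1 - 0.375(533.6) = 320.
After the shift, supply is Qs = -444.4 + 1.5P.
The new intersection has 964.5 = 1.875P, i.e. P = 514.4, Q = 327.2.
ΔQ = 327.2 - 320 = 7.2.

ΔQ = 7.2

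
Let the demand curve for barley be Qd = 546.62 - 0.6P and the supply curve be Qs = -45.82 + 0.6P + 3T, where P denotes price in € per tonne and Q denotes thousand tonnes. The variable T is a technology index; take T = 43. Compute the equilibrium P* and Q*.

P* = 386.2, Q* = 314.9

With T = 43, supply is Qs = 83.18 + 0.6P.
At equilibrium Qd = Qs, so 546.62 - 0.6P = 83.18 + 0.6P; collecting terms, 463.44 = 1.2P and P* = 386.2.
Substitute back: Q* = 546.62 - 0.6(386.2) = 314.9.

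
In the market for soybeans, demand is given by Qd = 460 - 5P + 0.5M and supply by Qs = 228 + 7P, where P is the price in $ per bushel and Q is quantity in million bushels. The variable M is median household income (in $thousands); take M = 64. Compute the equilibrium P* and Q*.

P* = 22, Q* = 382

With M = 64, demand is Qd = 492 - 5P.
The market clears where 492 - 5P = 228 + 7P. Rearranging, 12P = 264, hence P* = 22.
Then Q* = 492 - 5(22) = 382.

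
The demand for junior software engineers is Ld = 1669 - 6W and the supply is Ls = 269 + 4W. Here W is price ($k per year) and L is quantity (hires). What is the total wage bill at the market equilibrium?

Set Ld = Ls: 1669 - 6W = 269 + 4W, so 1400 = 10W and W* = 140.
Plugging W* into demand: L* = 1669 - 6(140) = 829.
The total wage bill = W* × L* = 140 × 829 = 116060.

The total wage bill = 116060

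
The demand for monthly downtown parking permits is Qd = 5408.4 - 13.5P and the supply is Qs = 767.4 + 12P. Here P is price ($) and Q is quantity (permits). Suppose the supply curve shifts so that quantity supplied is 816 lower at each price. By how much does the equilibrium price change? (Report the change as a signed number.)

ΔP = 32

At equilibrium Qd = Qs, so 5408.4 - 13.5P = 767.4 + 12P; collecting terms, 4641 = 25.5P and P* = 182.
From the demand curve, Q* = 5408.4 - 13.5(182) = 2951.4.
After the shift, supply is Qs = -48.6 + 12P.
The new intersection has 5457 = 25.5P, i.e. P = 214, Q = 2519.4.
ΔP = 214 - 182 = 32.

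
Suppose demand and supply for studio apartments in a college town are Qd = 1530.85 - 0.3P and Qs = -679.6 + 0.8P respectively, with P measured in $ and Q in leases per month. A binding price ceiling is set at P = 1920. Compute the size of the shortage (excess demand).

Shortage = 98.45

At P = 1920: Qd = 954.85 and Qs = 856.4.
Shortage = Qd - Qs = 954.85 - 856.4 = 98.45.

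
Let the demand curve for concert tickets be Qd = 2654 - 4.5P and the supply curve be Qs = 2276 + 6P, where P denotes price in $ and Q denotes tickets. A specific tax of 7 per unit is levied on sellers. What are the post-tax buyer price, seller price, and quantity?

P_b = 40, P_s = 33, Q = 2474

The tax drives a wedge P_b - P_s = 7. Substituting P_s = P_b - 7 into supply: Qs = 2234 + 6P_b.
Equate demand and the shifted supply: 2654 - 4.5P_b = 2234 + 6P_b, giving 10.5P_b = 420, so P_b = 40.
Then P_s = 40 - 7 = 33 and Q = 2654 - 4.5(40) = 2474.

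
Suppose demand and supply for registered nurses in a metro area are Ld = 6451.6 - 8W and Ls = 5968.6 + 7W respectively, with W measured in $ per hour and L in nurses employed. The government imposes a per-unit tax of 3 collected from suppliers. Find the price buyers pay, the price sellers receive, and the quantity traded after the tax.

With a tax of 3 on suppliers, they supply based on the net price W_s = W_b - 3, so Ls = 5947.6 + 7W_b.
Market clearing requires 6451.6 - 8W_b = 5947.6 + 7W_b; hence 504 = 15W_b and W_b = 33.6.
So W_s = 30.6 and the quantity traded is L = 6451.6 - 8(33.6) = 6182.8.

W_b = 33.6, W_s = 30.6, L = 6182.8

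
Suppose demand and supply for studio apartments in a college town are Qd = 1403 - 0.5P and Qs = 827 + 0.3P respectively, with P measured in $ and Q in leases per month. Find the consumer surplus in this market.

Consumer surplus = 1087849

The market clears where 1403 - 0.5P = 827 + 0.3P. Rearranging, 0.8P = 576, hence P* = 720.
Plugging P* into demand: Q* = 1403 - 0.5(720) = 1043.
Demand choke price (Qd = 0): P = 1403/0.5 = 2806. Consumer surplus = ½ × (2806 - 720) × 1043 = 1087849.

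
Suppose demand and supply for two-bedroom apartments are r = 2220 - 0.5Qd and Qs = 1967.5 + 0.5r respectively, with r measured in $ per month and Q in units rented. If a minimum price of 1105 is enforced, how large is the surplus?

Rewriting in direct form: Qd = 4440 - 2r.
At r = 1105: Qd = 2230 and Qs = 2520.
Surplus = Qs - Qd = 2520 - 2230 = 290.

Surplus = 290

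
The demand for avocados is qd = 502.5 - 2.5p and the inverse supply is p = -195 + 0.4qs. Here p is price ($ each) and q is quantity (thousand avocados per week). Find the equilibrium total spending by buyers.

In direct form, qs = 487.5 + 2.5p.
The market clears where 502.5 - 2.5p = 487.5 + 2.5p. Rearranging, 5p = 15, hence p* = 3.
Substitute back: q* = 502.5 - 2.5(3) = 495.
Total spending by buyers = p* × q* = 3 × 495 = 1485.

Total spending by buyers = 1485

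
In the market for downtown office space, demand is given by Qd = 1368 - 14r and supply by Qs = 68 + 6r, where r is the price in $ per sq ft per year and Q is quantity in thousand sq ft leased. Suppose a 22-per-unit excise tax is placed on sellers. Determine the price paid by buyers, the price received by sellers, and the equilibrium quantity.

The tax drives a wedge r_b - r_s = 22. Substituting r_s = r_b - 22 into supply: Qs = -64 + 6r_b.
Market clearing requires 1368 - 14r_b = -64 + 6r_b; hence 1432 = 20r_b and r_b = 71.6.
So r_s = 49.6 and the quantity traded is Q = 1368 - 14(71.6) = 365.6.

r_b = 71.6, r_s = 49.6, Q = 365.6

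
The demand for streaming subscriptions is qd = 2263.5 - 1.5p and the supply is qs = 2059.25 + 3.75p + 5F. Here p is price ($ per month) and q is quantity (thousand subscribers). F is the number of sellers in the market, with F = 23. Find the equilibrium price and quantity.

With F = 23, supply is qs = 2174.25 + 3.75p.
Set qd = qs: 2263.5 - 1.5p = 2174.25 + 3.75p, so 89.25 = 5.25p and p* = 17.
Then q* = 2263.5 - 1.5(17) = 2238.

p* = 17, q* = 2238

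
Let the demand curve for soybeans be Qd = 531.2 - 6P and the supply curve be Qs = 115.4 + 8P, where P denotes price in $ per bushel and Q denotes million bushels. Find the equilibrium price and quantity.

P* = 29.7, Q* = 353

Set Qd = Qs: 531.2 - 6P = 115.4 + 8P, so 415.8 = 14P and P* = 29.7.
Substitute back: Q* = 531.2 - 6(29.7) = 353.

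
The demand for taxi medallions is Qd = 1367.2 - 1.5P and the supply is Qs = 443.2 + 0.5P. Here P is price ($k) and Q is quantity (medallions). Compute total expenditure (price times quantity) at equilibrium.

Total expenditure = 311480.4

Equating demand and supply, 1367.2 - 1.5P = 443.2 + 0.5P gives 2P = 924, so P* = 462.
Substitute back: Q* = 1367.2 - 1.5(462) = 674.2.
Total expenditure = P* × Q* = 462 × 674.2 = 311480.4.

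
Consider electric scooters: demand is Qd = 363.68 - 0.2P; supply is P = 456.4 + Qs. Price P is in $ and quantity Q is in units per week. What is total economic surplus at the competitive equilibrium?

Solving each curve for Q: Qs = -456.4 + P.
Set Qd = Qs: 363.68 - 0.2P = -456.4 + P, so 820.08 = 1.2P and P* = 683.4.
From the demand curve, Q* = 363.68 - 0.2(683.4) = 227.
Demand choke price = 1818.4; supply choke price = 456.4. CS = ½(1818.4 - 683.4)(227) = 128822.5; PS = ½(683.4 - 456.4)(227) = 25764.5. Total surplus = 154587.

Total surplus = 154587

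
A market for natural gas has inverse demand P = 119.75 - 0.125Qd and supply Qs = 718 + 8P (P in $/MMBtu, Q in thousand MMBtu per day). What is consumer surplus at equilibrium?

Consumer surplus = 43890.25

In direct form, Qd = 958 - 8P.
The market clears where 958 - 8P = 718 + 8P. Rearranging, 16P = 240, hence P* = 15.
Then Q* = 958 - 8(15) = 838.
Demand choke price (Qd = 0): P = 958/8 = 119.75. Consumer surplus = ½ × (119.75 - 15) × 838 = 43890.25.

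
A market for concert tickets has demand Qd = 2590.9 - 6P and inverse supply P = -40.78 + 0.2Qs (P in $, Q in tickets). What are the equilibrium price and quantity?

In direct form, Qs = 203.9 + 5P.
Set Qd = Qs: 2590.9 - 6P = 203.9 + 5P, so 2387 = 11P and P* = 217.
Plugging P* into demand: Q* = 2590.9 - 6(217) = 1288.9.

P* = 217, Q* = 1288.9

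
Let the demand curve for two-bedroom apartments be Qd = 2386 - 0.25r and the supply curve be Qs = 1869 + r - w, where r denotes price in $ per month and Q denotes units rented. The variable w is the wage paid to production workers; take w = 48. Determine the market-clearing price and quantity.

r* = 452, Q* = 2273

With w = 48, supply is Qs = 1821 + r.
The market clears where 2386 - 0.25r = 1821 + r. Rearranging, 1.25r = 565, hence r* = 452.
From the demand curve, Q* = 2386 - 0.25(452) = 2273.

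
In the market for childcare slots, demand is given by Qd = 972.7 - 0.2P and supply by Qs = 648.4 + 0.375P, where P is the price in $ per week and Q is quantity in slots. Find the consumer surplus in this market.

Consumer surplus = 1848570.025

Set Qd = Qs: 972.7 - 0.2P = 648.4 + 0.375P, so 324.3 = 0.575P and P* = 564.
Plugging P* into demand: Q* = 972.7 - 0.2(564) = 859.9.
Demand choke price (Qd = 0): P = 972.7/0.2 = 4863.5. Consumer surplus = ½ × (4863.5 - 564) × 859.9 = 1848570.025.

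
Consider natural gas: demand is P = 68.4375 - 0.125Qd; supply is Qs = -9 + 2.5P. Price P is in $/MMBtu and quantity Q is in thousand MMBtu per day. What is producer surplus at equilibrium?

In direct form, Qd = 547.5 - 8P.
Set Qd = Qs: 547.5 - 8P = -9 + 2.5P, so 556.5 = 10.5P and P* = 53.
From the demand curve, Q* = 547.5 - 8(53) = 123.5.
Supply choke price (Qs = 0): P = 3.6. Producer surplus = ½ × (53 - 3.6) × 123.5 = 3050.45.

Producer surplus = 3050.45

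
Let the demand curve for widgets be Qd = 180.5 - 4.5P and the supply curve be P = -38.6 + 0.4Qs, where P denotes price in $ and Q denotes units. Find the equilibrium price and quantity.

P* = 12, Q* = 126.5

Inverting to quantity form: Qs = 96.5 + 2.5P.
The market clears where 180.5 - 4.5P = 96.5 + 2.5P. Rearranging, 7P = 84, hence P* = 12.
Then Q* = 180.5 - 4.5(12) = 126.5.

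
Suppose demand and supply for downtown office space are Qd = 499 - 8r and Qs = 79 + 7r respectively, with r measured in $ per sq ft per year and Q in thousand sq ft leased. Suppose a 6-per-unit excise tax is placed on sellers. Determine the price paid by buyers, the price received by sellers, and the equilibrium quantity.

Sellers keep r_s = r_b - 6 per unit, so supply in terms of the buyer price is Qs = 37 + 7r_b.
Market clearing requires 499 - 8r_b = 37 + 7r_b; hence 462 = 15r_b and r_b = 30.8.
Then r_s = 30.8 - 6 = 24.8 and Q = 499 - 8(30.8) = 252.6.

r_b = 30.8, r_s = 24.8, Q = 252.6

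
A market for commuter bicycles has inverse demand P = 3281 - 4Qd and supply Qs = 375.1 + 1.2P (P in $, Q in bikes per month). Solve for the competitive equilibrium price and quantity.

In direct form, Qd = 820.25 - 0.25P.
The market clears where 820.25 - 0.25P = 375.1 + 1.2P. Rearranging, 1.45P = 445.15, hence P* = 307.
Then Q* = 820.25 - 0.25(307) = 743.5.

P* = 307, Q* = 743.5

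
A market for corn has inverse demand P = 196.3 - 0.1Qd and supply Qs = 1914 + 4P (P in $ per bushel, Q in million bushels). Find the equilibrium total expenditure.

Rewriting in direct form: Qd = 1963 - 10P.
Equating demand and supply, 1963 - 10P = 1914 + 4P gives 14P = 49, so P* = 3.5.
Plugging P* into demand: Q* = 1963 - 10(3.5) = 1928.
Total expenditure = P* × Q* = 3.5 × 1928 = 6748.

Total expenditure = 6748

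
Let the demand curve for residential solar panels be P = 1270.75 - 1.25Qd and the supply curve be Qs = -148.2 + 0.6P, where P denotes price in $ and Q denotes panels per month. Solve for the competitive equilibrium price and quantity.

P* = 832, Q* = 351

Rewriting in direct form: Qd = 1016.6 - 0.8P.
The market clears where 1016.6 - 0.8P = -148.2 + 0.6P. Rearranging, 1.4P = 1164.8, hence P* = 832.
From the demand curve, Q* = 1016.6 - 0.8(832) = 351.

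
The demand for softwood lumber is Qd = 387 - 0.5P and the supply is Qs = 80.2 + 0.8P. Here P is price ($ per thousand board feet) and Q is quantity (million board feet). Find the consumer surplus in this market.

The market clears where 387 - 0.5P = 80.2 + 0.8P. Rearranging, 1.3P = 306.8, hence P* = 236.
Substitute back: Q* = 387 - 0.5(236) = 269.
Demand choke price (Qd = 0): P = 387/0.5 = 774. Consumer surplus = ½ × (774 - 236) × 269 = 72361.

Consumer surplus = 72361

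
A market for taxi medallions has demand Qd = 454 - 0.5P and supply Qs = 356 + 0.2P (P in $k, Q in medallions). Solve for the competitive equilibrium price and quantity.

Set Qd = Qs: 454 - 0.5P = 356 + 0.2P, so 98 = 0.7P and P* = 140.
From the demand curve, Q* = 454 - 0.5(140) = 384.

P* = 140, Q* = 384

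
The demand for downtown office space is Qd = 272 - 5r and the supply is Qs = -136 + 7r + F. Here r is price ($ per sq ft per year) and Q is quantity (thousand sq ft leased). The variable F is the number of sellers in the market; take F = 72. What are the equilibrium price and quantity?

With F = 72, supply is Qs = -64 + 7r.
Equating demand and supply, 272 - 5r = -64 + 7r gives 12r = 336, so r* = 28.
Then Q* = 272 - 5(28) = 132.

r* = 28, Q* = 132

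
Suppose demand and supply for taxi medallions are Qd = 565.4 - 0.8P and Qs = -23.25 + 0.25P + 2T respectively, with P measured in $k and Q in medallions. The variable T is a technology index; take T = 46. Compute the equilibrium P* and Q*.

With T = 46, supply is Qs = 68.75 + 0.25P.
At equilibrium Qd = Qs, so 565.4 - 0.8P = 68.75 + 0.25P; collecting terms, 496.65 = 1.05P and P* = 473.
Then Q* = 565.4 - 0.8(473) = 187.

P* = 473, Q* = 187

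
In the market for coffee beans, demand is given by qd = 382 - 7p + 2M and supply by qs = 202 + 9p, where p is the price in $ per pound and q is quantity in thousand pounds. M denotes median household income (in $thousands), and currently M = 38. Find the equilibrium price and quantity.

p* = 16, q* = 346

With M = 38, demand is qd = 458 - 7p.
The market clears where 458 - 7p = 202 + 9p. Rearranging, 16p = 256, hence p* = 16.
Then q* = 458 - 7(16) = 346.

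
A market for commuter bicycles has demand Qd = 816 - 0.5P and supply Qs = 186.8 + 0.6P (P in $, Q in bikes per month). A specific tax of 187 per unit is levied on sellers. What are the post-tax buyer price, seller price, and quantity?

P_b = 674, P_s = 487, Q = 479

With a tax of 187 on sellers, they supply based on the net price P_s = P_b - 187, so Qs = 74.6 + 0.6P_b.
Market clearing requires 816 - 0.5P_b = 74.6 + 0.6P_b; hence 741.4 = 1.1P_b and P_b = 674.
Then P_s = 674 - 187 = 487 and Q = 816 - 0.5(674) = 479.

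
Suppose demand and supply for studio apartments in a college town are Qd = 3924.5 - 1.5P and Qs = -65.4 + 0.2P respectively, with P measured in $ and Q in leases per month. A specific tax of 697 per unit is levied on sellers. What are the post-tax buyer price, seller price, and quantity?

P_b = 2429, P_s = 1732, Q = 281

With a tax of 697 on sellers, they supply based on the net price P_s = P_b - 697, so Qs = -204.8 + 0.2P_b.
Set Qd = Qs: 3924.5 - 1.5P_b = -204.8 + 0.2P_b, so 4129.3 = 1.7P_b and P_b = 2429.
So P_s = 1732 and the quantity traded is Q = 3924.5 - 1.5(2429) = 281.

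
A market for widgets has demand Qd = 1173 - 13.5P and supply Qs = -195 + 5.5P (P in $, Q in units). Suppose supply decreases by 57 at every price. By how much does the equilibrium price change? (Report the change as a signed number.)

Set Qd = Qs: 1173 - 13.5P = -195 + 5.5P, so 1368 = 19P and P* = 72.
Substitute back: Q* = 1173 - 13.5(72) = 201.
After the shift, supply is Qs = -252 + 5.5P.
The new intersection has 1425 = 19P, i.e. P = 75, Q = 160.5.
ΔP = 75 - 72 = 3.

ΔP = 3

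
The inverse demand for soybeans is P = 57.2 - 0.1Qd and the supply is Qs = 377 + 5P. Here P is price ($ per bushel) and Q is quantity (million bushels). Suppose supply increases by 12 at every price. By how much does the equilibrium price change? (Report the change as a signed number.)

ΔP = -0.8

In direct form, Qd = 572 - 10P.
Equating demand and supply, 572 - 10P = 377 + 5P gives 15P = 195, so P* = 13.
Then Q* = 572 - 10(13) = 442.
After the shift, supply is Qs = 389 + 5P.
Re-solving, 15P = 183 gives P = 12.2 and Q = 450.
ΔP = 12.2 - 13 = -0.8.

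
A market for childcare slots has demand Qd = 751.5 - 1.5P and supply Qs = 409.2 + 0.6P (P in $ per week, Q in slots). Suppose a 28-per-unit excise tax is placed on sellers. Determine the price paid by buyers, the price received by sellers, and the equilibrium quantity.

P_b = 171, P_s = 143, Q = 495

The tax drives a wedge P_b - P_s = 28. Substituting P_s = P_b - 28 into supply: Qs = 392.4 + 0.6P_b.
Equate demand and the shifted supply: 751.5 - 1.5P_b = 392.4 + 0.6P_b, giving 2.1P_b = 359.1, so P_b = 171.
So P_s = 143 and the quantity traded is Q = 751.5 - 1.5(171) = 495.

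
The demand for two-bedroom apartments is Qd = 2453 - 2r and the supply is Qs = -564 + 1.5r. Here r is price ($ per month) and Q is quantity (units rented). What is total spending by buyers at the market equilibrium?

At equilibrium Qd = Qs, so 2453 - 2r = -564 + 1.5r; collecting terms, 3017 = 3.5r and r* = 862.
From the demand curve, Q* = 2453 - 2(862) = 729.
Total spending by buyers = r* × Q* = 862 × 729 = 628398.

Total spending by buyers = 628398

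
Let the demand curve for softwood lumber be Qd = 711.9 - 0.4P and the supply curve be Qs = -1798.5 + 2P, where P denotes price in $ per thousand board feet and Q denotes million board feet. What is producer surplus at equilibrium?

The market clears where 711.9 - 0.4P = -1798.5 + 2P. Rearranging, 2.4P = 2510.4, hence P* = 1046.
Then Q* = 711.9 - 0.4(1046) = 293.5.
Supply choke price (Qs = 0): P = 899.25. Producer surplus = ½ × (1046 - 899.25) × 293.5 = 21535.5625.

Producer surplus = 21535.5625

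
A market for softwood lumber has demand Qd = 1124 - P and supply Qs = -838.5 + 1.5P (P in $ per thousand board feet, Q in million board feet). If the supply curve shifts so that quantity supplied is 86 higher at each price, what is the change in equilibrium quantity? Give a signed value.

ΔQ = 34.4

Set Qd = Qs: 1124 - P = -838.5 + 1.5P, so 1962.5 = 2.5P and P* = 785.
From the demand curve, Q* = 1124 - 785 = 339.
After the shift, supply is Qs = -752.5 + 1.5P.
The new intersection has 1876.5 = 2.5P, i.e. P = 750.6, Q = 373.4.
ΔQ = 373.4 - 339 = 34.4.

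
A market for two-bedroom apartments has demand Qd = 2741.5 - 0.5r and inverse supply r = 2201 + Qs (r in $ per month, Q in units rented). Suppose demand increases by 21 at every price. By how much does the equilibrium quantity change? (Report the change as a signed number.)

Inverting to quantity form: Qs = -2201 + r.
Equating demand and supply, 2741.5 - 0.5r = -2201 + r gives 1.5r = 4942.5, so r* = 3295.
From the demand curve, Q* = 2741.5 - 0.5(3295) = 1094.
After the shift, demand is Qd = 2762.5 - 0.5r.
The new intersection has 4963.5 = 1.5r, i.e. r = 3309, Q = 1108.
ΔQ = 1108 - 1094 = 14.

ΔQ = 14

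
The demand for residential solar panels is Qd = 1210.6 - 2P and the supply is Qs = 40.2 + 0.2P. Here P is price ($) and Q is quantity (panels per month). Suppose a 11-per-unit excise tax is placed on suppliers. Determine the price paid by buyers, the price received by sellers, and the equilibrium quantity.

P_b = 533, P_s = 522, Q = 144.6

With a tax of 11 on suppliers, they supply based on the net price P_s = P_b - 11, so Qs = 38 + 0.2P_b.
Equate demand and the shifted supply: 1210.6 - 2P_b = 38 + 0.2P_b, giving 2.2P_b = 1172.6, so P_b = 533.
Then P_s = 533 - 11 = 522 and Q = 1210.6 - 2(533) = 144.6.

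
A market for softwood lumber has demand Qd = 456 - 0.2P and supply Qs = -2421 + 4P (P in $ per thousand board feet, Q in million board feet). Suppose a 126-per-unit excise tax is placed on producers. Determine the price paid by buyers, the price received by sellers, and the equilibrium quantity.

P_b = 805, P_s = 679, Q = 295

The tax drives a wedge P_b - P_s = 126. Substituting P_s = P_b - 126 into supply: Qs = -2925 + 4P_b.
Market clearing requires 456 - 0.2P_b = -2925 + 4P_b; hence 3381 = 4.2P_b and P_b = 805.
Then P_s = 805 - 126 = 679 and Q = 456 - 0.2(805) = 295.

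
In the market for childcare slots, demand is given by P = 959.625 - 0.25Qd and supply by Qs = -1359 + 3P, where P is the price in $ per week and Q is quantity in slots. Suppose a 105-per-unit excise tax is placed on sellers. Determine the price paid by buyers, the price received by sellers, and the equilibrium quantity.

Inverting to quantity form: Qd = 3838.5 - 4P.
With a tax of 105 on sellers, they supply based on the net price P_s = P_b - 105, so Qs = -1674 + 3P_b.
Equate demand and the shifted supply: 3838.5 - 4P_b = -1674 + 3P_b, giving 7P_b = 5512.5, so P_b = 787.5.
So P_s = 682.5 and the quantity traded is Q = 3838.5 - 4(787.5) = 688.5.

P_b = 787.5, P_s = 682.5, Q = 688.5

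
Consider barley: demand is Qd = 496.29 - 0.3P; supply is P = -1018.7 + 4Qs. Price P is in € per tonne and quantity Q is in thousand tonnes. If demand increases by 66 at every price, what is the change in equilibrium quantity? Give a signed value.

ΔQ = 30

Solving each curve for Q: Qs = 254.675 + 0.25P.
Set Qd = Qs: 496.29 - 0.3P = 254.675 + 0.25P, so 241.615 = 0.55P and P* = 439.3.
Plugging P* into demand: Q* = 496.29 - 0.3(439.3) = 364.5.
After the shift, demand is Qd = 562.29 - 0.3P.
New equilibrium: 307.615 = 0.55P, so P = 559.3 and Q = 394.5.
ΔQ = 394.5 - 364.5 = 30.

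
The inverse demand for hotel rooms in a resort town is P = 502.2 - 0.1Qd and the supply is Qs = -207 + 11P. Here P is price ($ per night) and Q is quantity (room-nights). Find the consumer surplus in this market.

Consumer surplus = 320551.2

Inverting to quantity form: Qd = 5022 - 10P.
Equating demand and supply, 5022 - 10P = -207 + 11P gives 21P = 5229, so P* = 249.
From the demand curve, Q* = 5022 - 10(249) = 2532.
Demand choke price (Qd = 0): P = 5022/10 = 502.2. Consumer surplus = ½ × (502.2 - 249) × 2532 = 320551.2.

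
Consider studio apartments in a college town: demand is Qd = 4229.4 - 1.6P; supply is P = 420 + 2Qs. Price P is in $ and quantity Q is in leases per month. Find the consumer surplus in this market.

Solving each curve for Q: Qs = -210 + 0.5P.
At equilibrium Qd = Qs, so 4229.4 - 1.6P = -210 + 0.5P; collecting terms, 4439.4 = 2.1P and P* = 2114.
Substitute back: Q* = 4229.4 - 1.6(2114) = 847.
Demand choke price (Qd = 0): P = 4229.4/1.6 = 2643.375. Consumer surplus = ½ × (2643.375 - 2114) × 847 = 224190.3125.

Consumer surplus = 224190.3125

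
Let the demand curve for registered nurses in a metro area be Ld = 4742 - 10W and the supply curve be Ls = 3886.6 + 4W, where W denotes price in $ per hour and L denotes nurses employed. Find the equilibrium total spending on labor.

Total spending on labor = 252404.1

Set Ld = Ls: 4742 - 10W = 3886.6 + 4W, so 855.4 = 14W and W* = 61.1.
Plugging W* into demand: L* = 4742 - 10(61.1) = 4131.
Total spending on labor = W* × L* = 61.1 × 4131 = 252404.1.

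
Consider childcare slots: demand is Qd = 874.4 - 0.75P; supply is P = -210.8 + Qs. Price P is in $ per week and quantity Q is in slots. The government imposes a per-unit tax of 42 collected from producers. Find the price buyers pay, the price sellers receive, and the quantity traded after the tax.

P_b = 403.2, P_s = 361.2, Q = 572

Solving each curve for Q: Qs = 210.8 + P.
The tax drives a wedge P_b - P_s = 42. Substituting P_s = P_b - 42 into supply: Qs = 168.8 + P_b.
Set Qd = Qs: 874.4 - 0.75P_b = 168.8 + P_b, so 705.6 = 1.75P_b and P_b = 403.2.
So P_s = 361.2 and the quantity traded is Q = 874.4 - 0.75(403.2) = 572.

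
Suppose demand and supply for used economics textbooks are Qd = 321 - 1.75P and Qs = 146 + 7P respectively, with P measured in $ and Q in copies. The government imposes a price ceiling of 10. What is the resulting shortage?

Shortage = 87.5

With P fixed at 10, quantity demanded is 303.5 and quantity supplied is 216.
Shortage = Qd - Qs = 303.5 - 216 = 87.5.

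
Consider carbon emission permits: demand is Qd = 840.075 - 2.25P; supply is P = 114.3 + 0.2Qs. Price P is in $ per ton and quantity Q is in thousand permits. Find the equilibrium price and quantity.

In direct form, Qs = -571.5 + 5P.
At equilibrium Qd = Qs, so 840.075 - 2.25P = -571.5 + 5P; collecting terms, 1411.575 = 7.25P and P* = 194.7.
Substitute back: Q* = 840.075 - 2.25(194.7) = 402.

P* = 194.7, Q* = 402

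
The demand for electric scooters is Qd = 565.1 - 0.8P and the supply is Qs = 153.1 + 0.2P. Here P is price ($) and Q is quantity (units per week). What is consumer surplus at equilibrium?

At equilibrium Qd = Qs, so 565.1 - 0.8P = 153.1 + 0.2P; collecting terms, 412 = P and P* = 412.
Then Q* = 565.1 - 0.8(412) = 235.5.
Demand choke price (Qd = 0): P = 565.1/0.8 = 706.375. Consumer surplus = ½ × (706.375 - 412) × 235.5 = 34662.65625.

Consumer surplus = 34662.65625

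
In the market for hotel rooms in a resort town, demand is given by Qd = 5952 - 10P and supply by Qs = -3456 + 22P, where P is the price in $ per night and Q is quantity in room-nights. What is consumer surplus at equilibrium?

Equating demand and supply, 5952 - 10P = -3456 + 22P gives 32P = 9408, so P* = 294.
Plugging P* into demand: Q* = 5952 - 10(294) = 3012.
Demand choke price (Qd = 0): P = 5952/10 = 595.2. Consumer surplus = ½ × (595.2 - 294) × 3012 = 453607.2.

Consumer surplus = 453607.2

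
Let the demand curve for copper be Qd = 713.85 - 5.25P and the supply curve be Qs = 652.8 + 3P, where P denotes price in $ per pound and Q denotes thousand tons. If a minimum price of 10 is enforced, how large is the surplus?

With P fixed at 10, quantity demanded is 661.35 and quantity supplied is 682.8.
Surplus = Qs - Qd = 682.8 - 661.35 = 21.45.

Surplus = 21.45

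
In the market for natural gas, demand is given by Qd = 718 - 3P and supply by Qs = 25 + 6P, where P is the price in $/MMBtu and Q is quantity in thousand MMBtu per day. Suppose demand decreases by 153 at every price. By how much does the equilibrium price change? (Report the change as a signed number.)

Equating demand and supply, 718 - 3P = 25 + 6P gives 9P = 693, so P* = 77.
Plugging P* into demand: Q* = 718 - 3(77) = 487.
After the shift, demand is Qd = 565 - 3P.
New equilibrium: 540 = 9P, so P = 60 and Q = 385.
ΔP = 60 - 77 = -17.

ΔP = -17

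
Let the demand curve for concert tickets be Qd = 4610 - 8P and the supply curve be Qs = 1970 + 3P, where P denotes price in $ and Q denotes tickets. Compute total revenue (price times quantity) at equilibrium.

The market clears where 4610 - 8P = 1970 + 3P. Rearranging, 11P = 2640, hence P* = 240.
From the demand curve, Q* = 4610 - 8(240) = 2690.
Total revenue = P* × Q* = 240 × 2690 = 645600.

Total revenue = 645600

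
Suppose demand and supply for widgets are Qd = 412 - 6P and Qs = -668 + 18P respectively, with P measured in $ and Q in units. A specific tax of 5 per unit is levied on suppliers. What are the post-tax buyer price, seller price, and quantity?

The tax drives a wedge P_b - P_s = 5. Substituting P_s = P_b - 5 into supply: Qs = -758 + 18P_b.
Set Qd = Qs: 412 - 6P_b = -758 + 18P_b, so 1170 = 24P_b and P_b = 48.75.
So P_s = 43.75 and the quantity traded is Q = 412 - 6(48.75) = 119.5.

P_b = 48.75, P_s = 43.75, Q = 119.5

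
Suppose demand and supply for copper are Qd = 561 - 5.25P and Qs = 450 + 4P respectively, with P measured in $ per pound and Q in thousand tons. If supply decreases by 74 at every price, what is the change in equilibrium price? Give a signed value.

ΔP = 8

The market clears where 561 - 5.25P = 450 + 4P. Rearranging, 9.25P = 111, hence P* = 12.
From the demand curve, Q* = 561 - 5.25(12) = 498.
After the shift, supply is Qs = 376 + 4P.
New equilibrium: 185 = 9.25P, so P = 20 and Q = 456.
ΔP = 20 - 12 = 8.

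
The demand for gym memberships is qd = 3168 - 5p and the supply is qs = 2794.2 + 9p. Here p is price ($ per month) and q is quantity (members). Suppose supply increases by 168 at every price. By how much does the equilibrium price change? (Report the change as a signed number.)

Equating demand and supply, 3168 - 5p = 2794.2 + 9p gives 14p = 373.8, so p* = 26.7.
Plugging p* into demand: q* = 3168 - 5(26.7) = 3034.5.
After the shift, supply is qs = 2962.2 + 9p.
The new intersection has 205.8 = 14p, i.e. p = 14.7, q = 3094.5.
Δp = 14.7 - 26.7 = -12.

Δp = -12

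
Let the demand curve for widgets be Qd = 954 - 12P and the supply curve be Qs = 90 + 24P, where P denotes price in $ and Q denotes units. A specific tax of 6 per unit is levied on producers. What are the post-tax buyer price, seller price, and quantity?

Producers keep P_s = P_b - 6 per unit, so supply in terms of the buyer price is Qs = -54 + 24P_b.
Market clearing requires 954 - 12P_b = -54 + 24P_b; hence 1008 = 36P_b and P_b = 28.
So P_s = 22 and the quantity traded is Q = 954 - 12(28) = 618.

P_b = 28, P_s = 22, Q = 618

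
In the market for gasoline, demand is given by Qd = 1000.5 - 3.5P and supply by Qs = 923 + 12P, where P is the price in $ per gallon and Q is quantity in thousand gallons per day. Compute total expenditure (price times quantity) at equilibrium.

Total expenditure = 4915

Set Qd = Qs: 1000.5 - 3.5P = 923 + 12P, so 77.5 = 15.5P and P* = 5.
Then Q* = 1000.5 - 3.5(5) = 983.
Total expenditure = P* × Q* = 5 × 983 = 4915.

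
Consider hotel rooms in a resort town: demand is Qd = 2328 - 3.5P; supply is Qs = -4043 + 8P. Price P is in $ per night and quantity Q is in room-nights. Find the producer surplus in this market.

The market clears where 2328 - 3.5P = -4043 + 8P. Rearranging, 11.5P = 6371, hence P* = 554.
Then Q* = 2328 - 3.5(554) = 389.
Supply choke price (Qs = 0): P = 505.375. Producer surplus = ½ × (554 - 505.375) × 389 = 9457.5625.

Producer surplus = 9457.5625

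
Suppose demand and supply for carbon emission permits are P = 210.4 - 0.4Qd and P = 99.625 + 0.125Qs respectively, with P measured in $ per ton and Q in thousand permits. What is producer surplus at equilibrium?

Producer surplus = 2782.5625

In direct form, Qd = 526 - 2.5P and Qs = -797 + 8P.
At equilibrium Qd = Qs, so 526 - 2.5P = -797 + 8P; collecting terms, 1323 = 10.5P and P* = 126.
From the demand curve, Q* = 526 - 2.5(126) = 211.
Supply choke price (Qs = 0): P = 99.625. Producer surplus = ½ × (126 - 99.625) × 211 = 2782.5625.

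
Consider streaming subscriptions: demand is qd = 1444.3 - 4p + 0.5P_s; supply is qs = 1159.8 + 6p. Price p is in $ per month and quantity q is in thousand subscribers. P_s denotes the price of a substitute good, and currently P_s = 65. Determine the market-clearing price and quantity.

With P_s = 65, demand is qd = 1476.8 - 4p.
Equating demand and supply, 1476.8 - 4p = 1159.8 + 6p gives 10p = 317, so p* = 31.7.
Plugging p* into demand: q* = 1476.8 - 4(31.7) = 1350.

p* = 31.7, q* = 1350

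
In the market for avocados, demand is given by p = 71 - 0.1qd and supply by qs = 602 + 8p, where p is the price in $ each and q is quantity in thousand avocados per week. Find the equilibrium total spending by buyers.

Total spending by buyers = 3900

Rewriting in direct form: qd = 710 - 10p.
At equilibrium qd = qs, so 710 - 10p = 602 + 8p; collecting terms, 108 = 18p and p* = 6.
From the demand curve, q* = 710 - 10(6) = 650.
Total spending by buyers = p* × q* = 6 × 650 = 3900.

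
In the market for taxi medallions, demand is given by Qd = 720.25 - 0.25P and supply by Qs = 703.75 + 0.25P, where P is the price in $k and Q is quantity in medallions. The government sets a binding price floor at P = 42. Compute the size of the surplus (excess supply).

Surplus = 4.5

At P = 42: Qd = 709.75 and Qs = 714.25.
Surplus = Qs - Qd = 714.25 - 709.75 = 4.5.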